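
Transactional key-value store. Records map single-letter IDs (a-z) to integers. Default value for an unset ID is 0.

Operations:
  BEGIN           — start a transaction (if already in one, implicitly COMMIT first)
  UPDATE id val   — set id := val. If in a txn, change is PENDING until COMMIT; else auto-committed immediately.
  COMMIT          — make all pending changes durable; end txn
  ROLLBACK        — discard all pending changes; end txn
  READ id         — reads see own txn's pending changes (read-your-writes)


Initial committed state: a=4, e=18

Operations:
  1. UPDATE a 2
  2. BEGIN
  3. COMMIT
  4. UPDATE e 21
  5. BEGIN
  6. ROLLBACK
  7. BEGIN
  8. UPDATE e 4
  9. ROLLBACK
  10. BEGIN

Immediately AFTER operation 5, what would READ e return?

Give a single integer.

Initial committed: {a=4, e=18}
Op 1: UPDATE a=2 (auto-commit; committed a=2)
Op 2: BEGIN: in_txn=True, pending={}
Op 3: COMMIT: merged [] into committed; committed now {a=2, e=18}
Op 4: UPDATE e=21 (auto-commit; committed e=21)
Op 5: BEGIN: in_txn=True, pending={}
After op 5: visible(e) = 21 (pending={}, committed={a=2, e=21})

Answer: 21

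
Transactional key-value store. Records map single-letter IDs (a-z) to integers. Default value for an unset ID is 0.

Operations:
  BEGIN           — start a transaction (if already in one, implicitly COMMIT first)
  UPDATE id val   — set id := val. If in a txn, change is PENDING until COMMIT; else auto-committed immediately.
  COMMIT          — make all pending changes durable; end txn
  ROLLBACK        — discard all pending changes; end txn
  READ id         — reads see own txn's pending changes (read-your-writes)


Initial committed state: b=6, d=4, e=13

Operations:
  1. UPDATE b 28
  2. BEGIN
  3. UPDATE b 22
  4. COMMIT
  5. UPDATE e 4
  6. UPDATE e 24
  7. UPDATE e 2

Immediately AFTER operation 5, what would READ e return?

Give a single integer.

Answer: 4

Derivation:
Initial committed: {b=6, d=4, e=13}
Op 1: UPDATE b=28 (auto-commit; committed b=28)
Op 2: BEGIN: in_txn=True, pending={}
Op 3: UPDATE b=22 (pending; pending now {b=22})
Op 4: COMMIT: merged ['b'] into committed; committed now {b=22, d=4, e=13}
Op 5: UPDATE e=4 (auto-commit; committed e=4)
After op 5: visible(e) = 4 (pending={}, committed={b=22, d=4, e=4})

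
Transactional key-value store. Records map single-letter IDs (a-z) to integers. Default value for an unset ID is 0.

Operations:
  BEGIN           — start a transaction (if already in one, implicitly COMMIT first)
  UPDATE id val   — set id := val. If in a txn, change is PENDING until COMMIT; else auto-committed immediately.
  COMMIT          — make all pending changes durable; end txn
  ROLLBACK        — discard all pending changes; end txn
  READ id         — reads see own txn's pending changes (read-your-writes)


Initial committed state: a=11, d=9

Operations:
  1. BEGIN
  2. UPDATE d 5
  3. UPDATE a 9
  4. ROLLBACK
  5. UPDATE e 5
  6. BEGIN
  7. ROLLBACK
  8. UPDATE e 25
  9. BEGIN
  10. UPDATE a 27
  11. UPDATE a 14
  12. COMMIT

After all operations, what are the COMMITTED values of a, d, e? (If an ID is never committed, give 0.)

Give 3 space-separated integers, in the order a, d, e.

Answer: 14 9 25

Derivation:
Initial committed: {a=11, d=9}
Op 1: BEGIN: in_txn=True, pending={}
Op 2: UPDATE d=5 (pending; pending now {d=5})
Op 3: UPDATE a=9 (pending; pending now {a=9, d=5})
Op 4: ROLLBACK: discarded pending ['a', 'd']; in_txn=False
Op 5: UPDATE e=5 (auto-commit; committed e=5)
Op 6: BEGIN: in_txn=True, pending={}
Op 7: ROLLBACK: discarded pending []; in_txn=False
Op 8: UPDATE e=25 (auto-commit; committed e=25)
Op 9: BEGIN: in_txn=True, pending={}
Op 10: UPDATE a=27 (pending; pending now {a=27})
Op 11: UPDATE a=14 (pending; pending now {a=14})
Op 12: COMMIT: merged ['a'] into committed; committed now {a=14, d=9, e=25}
Final committed: {a=14, d=9, e=25}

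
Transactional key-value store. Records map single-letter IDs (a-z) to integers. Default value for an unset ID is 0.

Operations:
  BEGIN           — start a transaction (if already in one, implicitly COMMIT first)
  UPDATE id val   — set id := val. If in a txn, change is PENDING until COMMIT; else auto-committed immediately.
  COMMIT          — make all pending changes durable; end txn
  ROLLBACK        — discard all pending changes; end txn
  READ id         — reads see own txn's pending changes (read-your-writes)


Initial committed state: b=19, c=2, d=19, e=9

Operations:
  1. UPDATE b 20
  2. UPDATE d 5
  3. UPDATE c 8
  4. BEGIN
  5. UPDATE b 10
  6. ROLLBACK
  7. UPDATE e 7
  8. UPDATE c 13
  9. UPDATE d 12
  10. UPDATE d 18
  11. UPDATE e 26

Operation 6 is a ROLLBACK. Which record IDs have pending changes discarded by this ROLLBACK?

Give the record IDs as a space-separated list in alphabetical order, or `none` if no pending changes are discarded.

Initial committed: {b=19, c=2, d=19, e=9}
Op 1: UPDATE b=20 (auto-commit; committed b=20)
Op 2: UPDATE d=5 (auto-commit; committed d=5)
Op 3: UPDATE c=8 (auto-commit; committed c=8)
Op 4: BEGIN: in_txn=True, pending={}
Op 5: UPDATE b=10 (pending; pending now {b=10})
Op 6: ROLLBACK: discarded pending ['b']; in_txn=False
Op 7: UPDATE e=7 (auto-commit; committed e=7)
Op 8: UPDATE c=13 (auto-commit; committed c=13)
Op 9: UPDATE d=12 (auto-commit; committed d=12)
Op 10: UPDATE d=18 (auto-commit; committed d=18)
Op 11: UPDATE e=26 (auto-commit; committed e=26)
ROLLBACK at op 6 discards: ['b']

Answer: b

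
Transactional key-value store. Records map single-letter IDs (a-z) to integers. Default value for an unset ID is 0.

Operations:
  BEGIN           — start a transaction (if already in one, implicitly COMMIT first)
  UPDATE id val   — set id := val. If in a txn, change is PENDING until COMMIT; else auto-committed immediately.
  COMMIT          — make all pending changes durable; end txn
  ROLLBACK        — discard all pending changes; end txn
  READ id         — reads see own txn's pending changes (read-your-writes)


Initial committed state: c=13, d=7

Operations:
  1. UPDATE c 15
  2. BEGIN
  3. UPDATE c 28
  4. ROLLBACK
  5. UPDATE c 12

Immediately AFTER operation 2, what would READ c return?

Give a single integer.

Initial committed: {c=13, d=7}
Op 1: UPDATE c=15 (auto-commit; committed c=15)
Op 2: BEGIN: in_txn=True, pending={}
After op 2: visible(c) = 15 (pending={}, committed={c=15, d=7})

Answer: 15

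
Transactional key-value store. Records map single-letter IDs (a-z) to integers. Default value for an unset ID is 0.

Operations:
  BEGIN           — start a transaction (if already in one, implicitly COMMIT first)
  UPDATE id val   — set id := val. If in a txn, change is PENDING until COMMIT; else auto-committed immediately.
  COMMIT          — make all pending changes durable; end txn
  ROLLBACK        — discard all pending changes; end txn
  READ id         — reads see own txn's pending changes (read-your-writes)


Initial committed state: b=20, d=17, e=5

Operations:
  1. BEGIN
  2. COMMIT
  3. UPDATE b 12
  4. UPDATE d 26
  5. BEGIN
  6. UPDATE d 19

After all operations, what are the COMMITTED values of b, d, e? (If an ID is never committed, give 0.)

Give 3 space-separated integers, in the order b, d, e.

Answer: 12 26 5

Derivation:
Initial committed: {b=20, d=17, e=5}
Op 1: BEGIN: in_txn=True, pending={}
Op 2: COMMIT: merged [] into committed; committed now {b=20, d=17, e=5}
Op 3: UPDATE b=12 (auto-commit; committed b=12)
Op 4: UPDATE d=26 (auto-commit; committed d=26)
Op 5: BEGIN: in_txn=True, pending={}
Op 6: UPDATE d=19 (pending; pending now {d=19})
Final committed: {b=12, d=26, e=5}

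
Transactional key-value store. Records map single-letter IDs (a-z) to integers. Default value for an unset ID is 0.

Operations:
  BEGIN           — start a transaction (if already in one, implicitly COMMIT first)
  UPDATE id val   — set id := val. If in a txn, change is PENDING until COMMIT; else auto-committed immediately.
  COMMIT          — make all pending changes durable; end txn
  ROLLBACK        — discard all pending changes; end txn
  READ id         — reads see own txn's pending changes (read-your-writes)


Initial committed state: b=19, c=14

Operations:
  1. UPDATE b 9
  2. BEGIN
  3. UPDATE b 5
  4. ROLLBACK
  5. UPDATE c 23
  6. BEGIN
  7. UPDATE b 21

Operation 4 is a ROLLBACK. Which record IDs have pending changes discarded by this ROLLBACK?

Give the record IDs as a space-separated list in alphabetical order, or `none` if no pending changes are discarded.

Answer: b

Derivation:
Initial committed: {b=19, c=14}
Op 1: UPDATE b=9 (auto-commit; committed b=9)
Op 2: BEGIN: in_txn=True, pending={}
Op 3: UPDATE b=5 (pending; pending now {b=5})
Op 4: ROLLBACK: discarded pending ['b']; in_txn=False
Op 5: UPDATE c=23 (auto-commit; committed c=23)
Op 6: BEGIN: in_txn=True, pending={}
Op 7: UPDATE b=21 (pending; pending now {b=21})
ROLLBACK at op 4 discards: ['b']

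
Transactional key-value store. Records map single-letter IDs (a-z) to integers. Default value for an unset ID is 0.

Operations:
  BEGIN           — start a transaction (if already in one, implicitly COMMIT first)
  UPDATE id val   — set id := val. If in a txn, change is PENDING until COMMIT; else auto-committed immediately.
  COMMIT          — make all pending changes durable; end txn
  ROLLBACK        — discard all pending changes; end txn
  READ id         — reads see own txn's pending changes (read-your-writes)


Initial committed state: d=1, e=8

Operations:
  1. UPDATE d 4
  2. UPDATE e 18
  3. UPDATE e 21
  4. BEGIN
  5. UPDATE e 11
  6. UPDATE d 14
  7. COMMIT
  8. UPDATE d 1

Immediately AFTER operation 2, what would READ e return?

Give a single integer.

Initial committed: {d=1, e=8}
Op 1: UPDATE d=4 (auto-commit; committed d=4)
Op 2: UPDATE e=18 (auto-commit; committed e=18)
After op 2: visible(e) = 18 (pending={}, committed={d=4, e=18})

Answer: 18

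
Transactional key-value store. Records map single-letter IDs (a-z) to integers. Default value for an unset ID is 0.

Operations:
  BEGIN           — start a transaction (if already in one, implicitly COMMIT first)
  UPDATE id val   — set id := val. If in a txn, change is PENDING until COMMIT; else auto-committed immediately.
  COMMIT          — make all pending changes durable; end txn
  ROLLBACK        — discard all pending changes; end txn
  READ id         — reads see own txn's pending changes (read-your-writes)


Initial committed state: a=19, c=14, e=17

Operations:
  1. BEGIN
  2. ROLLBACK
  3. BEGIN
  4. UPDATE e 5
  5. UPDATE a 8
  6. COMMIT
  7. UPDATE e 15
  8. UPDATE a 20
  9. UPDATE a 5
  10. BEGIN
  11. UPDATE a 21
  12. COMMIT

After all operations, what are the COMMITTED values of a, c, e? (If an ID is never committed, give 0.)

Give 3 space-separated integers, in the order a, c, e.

Initial committed: {a=19, c=14, e=17}
Op 1: BEGIN: in_txn=True, pending={}
Op 2: ROLLBACK: discarded pending []; in_txn=False
Op 3: BEGIN: in_txn=True, pending={}
Op 4: UPDATE e=5 (pending; pending now {e=5})
Op 5: UPDATE a=8 (pending; pending now {a=8, e=5})
Op 6: COMMIT: merged ['a', 'e'] into committed; committed now {a=8, c=14, e=5}
Op 7: UPDATE e=15 (auto-commit; committed e=15)
Op 8: UPDATE a=20 (auto-commit; committed a=20)
Op 9: UPDATE a=5 (auto-commit; committed a=5)
Op 10: BEGIN: in_txn=True, pending={}
Op 11: UPDATE a=21 (pending; pending now {a=21})
Op 12: COMMIT: merged ['a'] into committed; committed now {a=21, c=14, e=15}
Final committed: {a=21, c=14, e=15}

Answer: 21 14 15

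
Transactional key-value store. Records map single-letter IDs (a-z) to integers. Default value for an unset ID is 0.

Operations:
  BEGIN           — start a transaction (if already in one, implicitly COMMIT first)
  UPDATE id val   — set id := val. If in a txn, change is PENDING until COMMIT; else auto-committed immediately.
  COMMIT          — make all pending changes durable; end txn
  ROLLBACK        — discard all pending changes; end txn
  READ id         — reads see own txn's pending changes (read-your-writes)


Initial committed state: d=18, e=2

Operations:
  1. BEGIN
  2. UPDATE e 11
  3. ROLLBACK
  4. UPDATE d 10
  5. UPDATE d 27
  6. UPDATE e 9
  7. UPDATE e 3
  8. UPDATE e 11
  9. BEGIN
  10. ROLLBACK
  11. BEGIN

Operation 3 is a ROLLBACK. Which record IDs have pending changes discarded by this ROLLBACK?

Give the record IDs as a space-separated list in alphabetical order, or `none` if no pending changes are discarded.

Initial committed: {d=18, e=2}
Op 1: BEGIN: in_txn=True, pending={}
Op 2: UPDATE e=11 (pending; pending now {e=11})
Op 3: ROLLBACK: discarded pending ['e']; in_txn=False
Op 4: UPDATE d=10 (auto-commit; committed d=10)
Op 5: UPDATE d=27 (auto-commit; committed d=27)
Op 6: UPDATE e=9 (auto-commit; committed e=9)
Op 7: UPDATE e=3 (auto-commit; committed e=3)
Op 8: UPDATE e=11 (auto-commit; committed e=11)
Op 9: BEGIN: in_txn=True, pending={}
Op 10: ROLLBACK: discarded pending []; in_txn=False
Op 11: BEGIN: in_txn=True, pending={}
ROLLBACK at op 3 discards: ['e']

Answer: e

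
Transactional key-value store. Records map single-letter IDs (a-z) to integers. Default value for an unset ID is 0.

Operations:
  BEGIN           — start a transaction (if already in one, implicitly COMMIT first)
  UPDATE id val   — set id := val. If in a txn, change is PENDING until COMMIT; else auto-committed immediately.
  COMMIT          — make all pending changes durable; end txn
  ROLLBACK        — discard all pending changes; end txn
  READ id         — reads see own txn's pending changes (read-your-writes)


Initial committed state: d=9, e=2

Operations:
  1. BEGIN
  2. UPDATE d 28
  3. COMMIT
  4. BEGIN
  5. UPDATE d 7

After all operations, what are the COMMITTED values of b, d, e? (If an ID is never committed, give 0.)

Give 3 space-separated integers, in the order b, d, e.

Initial committed: {d=9, e=2}
Op 1: BEGIN: in_txn=True, pending={}
Op 2: UPDATE d=28 (pending; pending now {d=28})
Op 3: COMMIT: merged ['d'] into committed; committed now {d=28, e=2}
Op 4: BEGIN: in_txn=True, pending={}
Op 5: UPDATE d=7 (pending; pending now {d=7})
Final committed: {d=28, e=2}

Answer: 0 28 2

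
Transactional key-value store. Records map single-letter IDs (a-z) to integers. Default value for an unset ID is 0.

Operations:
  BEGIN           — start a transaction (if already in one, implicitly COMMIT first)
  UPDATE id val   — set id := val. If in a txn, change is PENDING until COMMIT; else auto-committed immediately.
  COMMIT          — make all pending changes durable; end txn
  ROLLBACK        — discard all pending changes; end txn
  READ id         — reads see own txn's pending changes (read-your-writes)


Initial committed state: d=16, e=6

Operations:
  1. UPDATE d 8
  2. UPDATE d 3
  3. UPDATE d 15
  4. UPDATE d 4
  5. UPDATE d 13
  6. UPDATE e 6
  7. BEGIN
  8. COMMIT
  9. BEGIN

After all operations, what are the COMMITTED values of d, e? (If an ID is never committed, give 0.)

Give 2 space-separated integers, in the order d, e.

Initial committed: {d=16, e=6}
Op 1: UPDATE d=8 (auto-commit; committed d=8)
Op 2: UPDATE d=3 (auto-commit; committed d=3)
Op 3: UPDATE d=15 (auto-commit; committed d=15)
Op 4: UPDATE d=4 (auto-commit; committed d=4)
Op 5: UPDATE d=13 (auto-commit; committed d=13)
Op 6: UPDATE e=6 (auto-commit; committed e=6)
Op 7: BEGIN: in_txn=True, pending={}
Op 8: COMMIT: merged [] into committed; committed now {d=13, e=6}
Op 9: BEGIN: in_txn=True, pending={}
Final committed: {d=13, e=6}

Answer: 13 6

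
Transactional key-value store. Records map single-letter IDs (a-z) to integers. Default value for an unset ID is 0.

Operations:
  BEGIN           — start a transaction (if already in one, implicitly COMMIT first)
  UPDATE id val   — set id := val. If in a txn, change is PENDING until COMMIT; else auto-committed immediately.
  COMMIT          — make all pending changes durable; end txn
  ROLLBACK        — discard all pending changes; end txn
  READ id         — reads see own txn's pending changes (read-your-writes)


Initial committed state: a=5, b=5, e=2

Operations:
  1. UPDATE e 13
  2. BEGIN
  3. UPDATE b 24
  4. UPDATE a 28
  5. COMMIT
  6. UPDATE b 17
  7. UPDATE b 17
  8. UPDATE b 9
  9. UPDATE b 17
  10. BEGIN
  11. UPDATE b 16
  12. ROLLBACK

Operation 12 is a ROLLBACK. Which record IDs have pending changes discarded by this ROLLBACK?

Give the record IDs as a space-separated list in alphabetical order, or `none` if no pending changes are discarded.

Initial committed: {a=5, b=5, e=2}
Op 1: UPDATE e=13 (auto-commit; committed e=13)
Op 2: BEGIN: in_txn=True, pending={}
Op 3: UPDATE b=24 (pending; pending now {b=24})
Op 4: UPDATE a=28 (pending; pending now {a=28, b=24})
Op 5: COMMIT: merged ['a', 'b'] into committed; committed now {a=28, b=24, e=13}
Op 6: UPDATE b=17 (auto-commit; committed b=17)
Op 7: UPDATE b=17 (auto-commit; committed b=17)
Op 8: UPDATE b=9 (auto-commit; committed b=9)
Op 9: UPDATE b=17 (auto-commit; committed b=17)
Op 10: BEGIN: in_txn=True, pending={}
Op 11: UPDATE b=16 (pending; pending now {b=16})
Op 12: ROLLBACK: discarded pending ['b']; in_txn=False
ROLLBACK at op 12 discards: ['b']

Answer: b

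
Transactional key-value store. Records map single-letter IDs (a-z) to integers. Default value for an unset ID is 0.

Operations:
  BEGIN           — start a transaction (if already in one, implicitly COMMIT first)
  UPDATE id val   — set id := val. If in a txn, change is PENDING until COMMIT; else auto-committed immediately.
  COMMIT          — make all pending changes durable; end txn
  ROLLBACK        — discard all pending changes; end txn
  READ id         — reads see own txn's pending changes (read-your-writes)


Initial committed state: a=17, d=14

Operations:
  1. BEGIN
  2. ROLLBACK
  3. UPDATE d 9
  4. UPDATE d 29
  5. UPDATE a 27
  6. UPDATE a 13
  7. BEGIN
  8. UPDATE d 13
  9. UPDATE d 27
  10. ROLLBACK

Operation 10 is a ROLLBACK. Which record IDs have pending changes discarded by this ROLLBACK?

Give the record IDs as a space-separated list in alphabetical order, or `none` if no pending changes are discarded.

Initial committed: {a=17, d=14}
Op 1: BEGIN: in_txn=True, pending={}
Op 2: ROLLBACK: discarded pending []; in_txn=False
Op 3: UPDATE d=9 (auto-commit; committed d=9)
Op 4: UPDATE d=29 (auto-commit; committed d=29)
Op 5: UPDATE a=27 (auto-commit; committed a=27)
Op 6: UPDATE a=13 (auto-commit; committed a=13)
Op 7: BEGIN: in_txn=True, pending={}
Op 8: UPDATE d=13 (pending; pending now {d=13})
Op 9: UPDATE d=27 (pending; pending now {d=27})
Op 10: ROLLBACK: discarded pending ['d']; in_txn=False
ROLLBACK at op 10 discards: ['d']

Answer: d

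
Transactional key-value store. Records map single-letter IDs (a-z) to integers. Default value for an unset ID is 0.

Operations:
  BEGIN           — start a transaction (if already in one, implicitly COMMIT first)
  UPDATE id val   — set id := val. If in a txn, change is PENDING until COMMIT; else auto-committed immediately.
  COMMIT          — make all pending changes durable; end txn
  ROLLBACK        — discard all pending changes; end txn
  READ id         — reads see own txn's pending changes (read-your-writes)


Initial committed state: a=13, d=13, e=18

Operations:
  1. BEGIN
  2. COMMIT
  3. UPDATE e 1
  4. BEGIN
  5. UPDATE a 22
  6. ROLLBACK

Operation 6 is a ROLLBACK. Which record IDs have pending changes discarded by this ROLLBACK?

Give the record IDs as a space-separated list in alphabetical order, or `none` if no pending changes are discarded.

Answer: a

Derivation:
Initial committed: {a=13, d=13, e=18}
Op 1: BEGIN: in_txn=True, pending={}
Op 2: COMMIT: merged [] into committed; committed now {a=13, d=13, e=18}
Op 3: UPDATE e=1 (auto-commit; committed e=1)
Op 4: BEGIN: in_txn=True, pending={}
Op 5: UPDATE a=22 (pending; pending now {a=22})
Op 6: ROLLBACK: discarded pending ['a']; in_txn=False
ROLLBACK at op 6 discards: ['a']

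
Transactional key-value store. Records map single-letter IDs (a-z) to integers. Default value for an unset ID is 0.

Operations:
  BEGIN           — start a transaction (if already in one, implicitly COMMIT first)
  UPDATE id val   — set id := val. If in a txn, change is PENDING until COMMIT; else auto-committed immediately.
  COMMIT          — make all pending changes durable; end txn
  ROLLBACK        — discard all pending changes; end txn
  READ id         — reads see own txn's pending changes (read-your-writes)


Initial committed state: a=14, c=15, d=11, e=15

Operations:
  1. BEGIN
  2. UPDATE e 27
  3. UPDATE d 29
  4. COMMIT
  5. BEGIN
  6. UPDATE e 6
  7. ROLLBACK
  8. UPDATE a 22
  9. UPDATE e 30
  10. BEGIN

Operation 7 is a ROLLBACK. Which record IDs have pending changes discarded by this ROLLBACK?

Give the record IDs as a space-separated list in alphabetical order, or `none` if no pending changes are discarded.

Initial committed: {a=14, c=15, d=11, e=15}
Op 1: BEGIN: in_txn=True, pending={}
Op 2: UPDATE e=27 (pending; pending now {e=27})
Op 3: UPDATE d=29 (pending; pending now {d=29, e=27})
Op 4: COMMIT: merged ['d', 'e'] into committed; committed now {a=14, c=15, d=29, e=27}
Op 5: BEGIN: in_txn=True, pending={}
Op 6: UPDATE e=6 (pending; pending now {e=6})
Op 7: ROLLBACK: discarded pending ['e']; in_txn=False
Op 8: UPDATE a=22 (auto-commit; committed a=22)
Op 9: UPDATE e=30 (auto-commit; committed e=30)
Op 10: BEGIN: in_txn=True, pending={}
ROLLBACK at op 7 discards: ['e']

Answer: e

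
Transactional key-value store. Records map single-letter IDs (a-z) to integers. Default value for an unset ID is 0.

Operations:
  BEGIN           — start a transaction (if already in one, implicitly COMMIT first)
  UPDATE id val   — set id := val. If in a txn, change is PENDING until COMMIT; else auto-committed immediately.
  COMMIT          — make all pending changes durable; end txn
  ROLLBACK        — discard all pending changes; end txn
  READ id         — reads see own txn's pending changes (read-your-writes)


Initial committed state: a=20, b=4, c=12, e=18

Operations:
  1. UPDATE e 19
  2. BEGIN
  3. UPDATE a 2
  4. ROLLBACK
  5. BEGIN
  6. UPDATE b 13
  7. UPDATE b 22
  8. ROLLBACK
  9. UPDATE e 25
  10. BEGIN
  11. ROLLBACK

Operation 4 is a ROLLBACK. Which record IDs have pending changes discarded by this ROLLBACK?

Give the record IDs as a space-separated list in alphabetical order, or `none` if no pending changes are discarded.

Initial committed: {a=20, b=4, c=12, e=18}
Op 1: UPDATE e=19 (auto-commit; committed e=19)
Op 2: BEGIN: in_txn=True, pending={}
Op 3: UPDATE a=2 (pending; pending now {a=2})
Op 4: ROLLBACK: discarded pending ['a']; in_txn=False
Op 5: BEGIN: in_txn=True, pending={}
Op 6: UPDATE b=13 (pending; pending now {b=13})
Op 7: UPDATE b=22 (pending; pending now {b=22})
Op 8: ROLLBACK: discarded pending ['b']; in_txn=False
Op 9: UPDATE e=25 (auto-commit; committed e=25)
Op 10: BEGIN: in_txn=True, pending={}
Op 11: ROLLBACK: discarded pending []; in_txn=False
ROLLBACK at op 4 discards: ['a']

Answer: a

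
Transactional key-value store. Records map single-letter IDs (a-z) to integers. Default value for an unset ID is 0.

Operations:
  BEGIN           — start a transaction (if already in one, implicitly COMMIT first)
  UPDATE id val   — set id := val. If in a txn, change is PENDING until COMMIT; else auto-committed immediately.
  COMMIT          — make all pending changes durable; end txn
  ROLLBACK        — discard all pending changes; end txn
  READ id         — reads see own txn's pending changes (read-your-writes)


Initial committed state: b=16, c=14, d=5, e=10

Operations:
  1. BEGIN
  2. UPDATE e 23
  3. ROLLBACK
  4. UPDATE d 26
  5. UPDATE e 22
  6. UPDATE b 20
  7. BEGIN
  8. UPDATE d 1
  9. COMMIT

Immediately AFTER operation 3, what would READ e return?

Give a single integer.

Answer: 10

Derivation:
Initial committed: {b=16, c=14, d=5, e=10}
Op 1: BEGIN: in_txn=True, pending={}
Op 2: UPDATE e=23 (pending; pending now {e=23})
Op 3: ROLLBACK: discarded pending ['e']; in_txn=False
After op 3: visible(e) = 10 (pending={}, committed={b=16, c=14, d=5, e=10})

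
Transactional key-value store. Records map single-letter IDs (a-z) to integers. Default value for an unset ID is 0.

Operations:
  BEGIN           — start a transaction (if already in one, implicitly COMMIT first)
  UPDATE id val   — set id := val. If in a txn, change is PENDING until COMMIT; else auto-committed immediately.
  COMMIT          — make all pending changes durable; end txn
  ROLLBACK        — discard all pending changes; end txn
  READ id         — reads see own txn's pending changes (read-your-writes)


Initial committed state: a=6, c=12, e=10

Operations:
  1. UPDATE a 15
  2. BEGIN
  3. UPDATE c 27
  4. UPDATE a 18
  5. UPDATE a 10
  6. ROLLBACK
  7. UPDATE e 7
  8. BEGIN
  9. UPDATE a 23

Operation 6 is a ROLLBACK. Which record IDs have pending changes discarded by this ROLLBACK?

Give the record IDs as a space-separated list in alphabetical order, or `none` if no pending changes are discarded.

Initial committed: {a=6, c=12, e=10}
Op 1: UPDATE a=15 (auto-commit; committed a=15)
Op 2: BEGIN: in_txn=True, pending={}
Op 3: UPDATE c=27 (pending; pending now {c=27})
Op 4: UPDATE a=18 (pending; pending now {a=18, c=27})
Op 5: UPDATE a=10 (pending; pending now {a=10, c=27})
Op 6: ROLLBACK: discarded pending ['a', 'c']; in_txn=False
Op 7: UPDATE e=7 (auto-commit; committed e=7)
Op 8: BEGIN: in_txn=True, pending={}
Op 9: UPDATE a=23 (pending; pending now {a=23})
ROLLBACK at op 6 discards: ['a', 'c']

Answer: a c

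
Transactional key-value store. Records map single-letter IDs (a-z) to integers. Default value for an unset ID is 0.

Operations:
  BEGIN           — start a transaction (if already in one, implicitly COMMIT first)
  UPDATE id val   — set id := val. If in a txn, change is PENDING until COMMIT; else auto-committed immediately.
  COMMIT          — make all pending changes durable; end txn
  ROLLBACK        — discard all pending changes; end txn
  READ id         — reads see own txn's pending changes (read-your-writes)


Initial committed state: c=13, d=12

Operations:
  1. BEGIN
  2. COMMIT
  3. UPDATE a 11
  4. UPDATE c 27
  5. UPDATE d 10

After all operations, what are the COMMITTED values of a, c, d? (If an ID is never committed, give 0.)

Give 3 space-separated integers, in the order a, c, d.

Answer: 11 27 10

Derivation:
Initial committed: {c=13, d=12}
Op 1: BEGIN: in_txn=True, pending={}
Op 2: COMMIT: merged [] into committed; committed now {c=13, d=12}
Op 3: UPDATE a=11 (auto-commit; committed a=11)
Op 4: UPDATE c=27 (auto-commit; committed c=27)
Op 5: UPDATE d=10 (auto-commit; committed d=10)
Final committed: {a=11, c=27, d=10}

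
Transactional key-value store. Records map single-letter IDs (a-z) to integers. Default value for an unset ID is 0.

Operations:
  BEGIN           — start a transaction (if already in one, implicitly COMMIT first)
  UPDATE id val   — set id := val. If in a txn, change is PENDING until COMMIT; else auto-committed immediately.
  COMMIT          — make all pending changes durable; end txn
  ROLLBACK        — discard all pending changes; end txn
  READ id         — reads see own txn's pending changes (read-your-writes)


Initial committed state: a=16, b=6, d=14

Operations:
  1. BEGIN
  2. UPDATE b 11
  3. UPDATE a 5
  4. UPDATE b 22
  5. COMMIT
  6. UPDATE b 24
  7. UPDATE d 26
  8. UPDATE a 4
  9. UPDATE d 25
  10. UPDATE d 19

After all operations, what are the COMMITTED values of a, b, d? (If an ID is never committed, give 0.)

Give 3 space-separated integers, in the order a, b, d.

Initial committed: {a=16, b=6, d=14}
Op 1: BEGIN: in_txn=True, pending={}
Op 2: UPDATE b=11 (pending; pending now {b=11})
Op 3: UPDATE a=5 (pending; pending now {a=5, b=11})
Op 4: UPDATE b=22 (pending; pending now {a=5, b=22})
Op 5: COMMIT: merged ['a', 'b'] into committed; committed now {a=5, b=22, d=14}
Op 6: UPDATE b=24 (auto-commit; committed b=24)
Op 7: UPDATE d=26 (auto-commit; committed d=26)
Op 8: UPDATE a=4 (auto-commit; committed a=4)
Op 9: UPDATE d=25 (auto-commit; committed d=25)
Op 10: UPDATE d=19 (auto-commit; committed d=19)
Final committed: {a=4, b=24, d=19}

Answer: 4 24 19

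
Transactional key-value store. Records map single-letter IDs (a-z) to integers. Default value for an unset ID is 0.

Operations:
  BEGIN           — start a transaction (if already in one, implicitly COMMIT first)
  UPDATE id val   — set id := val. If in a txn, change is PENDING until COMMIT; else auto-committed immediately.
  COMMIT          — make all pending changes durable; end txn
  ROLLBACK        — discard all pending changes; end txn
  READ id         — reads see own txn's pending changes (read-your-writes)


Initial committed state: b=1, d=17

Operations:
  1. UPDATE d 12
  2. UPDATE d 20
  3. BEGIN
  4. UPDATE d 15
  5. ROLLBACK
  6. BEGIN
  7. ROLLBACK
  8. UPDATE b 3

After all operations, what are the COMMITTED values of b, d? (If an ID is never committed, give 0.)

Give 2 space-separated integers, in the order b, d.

Initial committed: {b=1, d=17}
Op 1: UPDATE d=12 (auto-commit; committed d=12)
Op 2: UPDATE d=20 (auto-commit; committed d=20)
Op 3: BEGIN: in_txn=True, pending={}
Op 4: UPDATE d=15 (pending; pending now {d=15})
Op 5: ROLLBACK: discarded pending ['d']; in_txn=False
Op 6: BEGIN: in_txn=True, pending={}
Op 7: ROLLBACK: discarded pending []; in_txn=False
Op 8: UPDATE b=3 (auto-commit; committed b=3)
Final committed: {b=3, d=20}

Answer: 3 20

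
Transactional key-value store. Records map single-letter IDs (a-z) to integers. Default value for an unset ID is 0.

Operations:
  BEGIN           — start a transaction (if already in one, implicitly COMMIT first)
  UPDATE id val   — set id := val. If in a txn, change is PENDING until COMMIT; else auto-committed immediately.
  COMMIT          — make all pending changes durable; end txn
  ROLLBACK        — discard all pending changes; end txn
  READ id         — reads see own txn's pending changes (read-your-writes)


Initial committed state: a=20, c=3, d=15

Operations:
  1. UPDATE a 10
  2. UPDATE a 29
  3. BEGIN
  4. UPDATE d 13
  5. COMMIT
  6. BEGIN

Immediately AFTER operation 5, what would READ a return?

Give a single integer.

Initial committed: {a=20, c=3, d=15}
Op 1: UPDATE a=10 (auto-commit; committed a=10)
Op 2: UPDATE a=29 (auto-commit; committed a=29)
Op 3: BEGIN: in_txn=True, pending={}
Op 4: UPDATE d=13 (pending; pending now {d=13})
Op 5: COMMIT: merged ['d'] into committed; committed now {a=29, c=3, d=13}
After op 5: visible(a) = 29 (pending={}, committed={a=29, c=3, d=13})

Answer: 29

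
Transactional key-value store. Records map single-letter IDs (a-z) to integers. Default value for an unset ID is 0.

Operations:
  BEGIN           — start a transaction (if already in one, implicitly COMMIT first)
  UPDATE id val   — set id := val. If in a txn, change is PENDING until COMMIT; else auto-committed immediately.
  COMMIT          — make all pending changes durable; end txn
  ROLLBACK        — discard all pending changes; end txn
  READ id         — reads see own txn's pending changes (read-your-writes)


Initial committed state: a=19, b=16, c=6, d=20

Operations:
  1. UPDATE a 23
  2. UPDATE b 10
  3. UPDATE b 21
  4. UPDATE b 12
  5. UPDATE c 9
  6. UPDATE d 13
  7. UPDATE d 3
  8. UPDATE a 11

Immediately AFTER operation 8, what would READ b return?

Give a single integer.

Answer: 12

Derivation:
Initial committed: {a=19, b=16, c=6, d=20}
Op 1: UPDATE a=23 (auto-commit; committed a=23)
Op 2: UPDATE b=10 (auto-commit; committed b=10)
Op 3: UPDATE b=21 (auto-commit; committed b=21)
Op 4: UPDATE b=12 (auto-commit; committed b=12)
Op 5: UPDATE c=9 (auto-commit; committed c=9)
Op 6: UPDATE d=13 (auto-commit; committed d=13)
Op 7: UPDATE d=3 (auto-commit; committed d=3)
Op 8: UPDATE a=11 (auto-commit; committed a=11)
After op 8: visible(b) = 12 (pending={}, committed={a=11, b=12, c=9, d=3})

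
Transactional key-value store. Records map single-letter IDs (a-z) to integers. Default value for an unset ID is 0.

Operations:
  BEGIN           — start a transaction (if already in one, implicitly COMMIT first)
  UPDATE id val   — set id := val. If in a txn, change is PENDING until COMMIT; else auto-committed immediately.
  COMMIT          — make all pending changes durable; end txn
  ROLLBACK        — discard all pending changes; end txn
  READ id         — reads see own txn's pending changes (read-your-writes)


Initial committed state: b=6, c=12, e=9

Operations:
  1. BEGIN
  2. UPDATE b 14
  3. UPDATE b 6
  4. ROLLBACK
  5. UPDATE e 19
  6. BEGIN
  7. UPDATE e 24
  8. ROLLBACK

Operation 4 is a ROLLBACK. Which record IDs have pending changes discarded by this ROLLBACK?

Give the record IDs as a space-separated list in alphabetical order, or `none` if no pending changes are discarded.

Initial committed: {b=6, c=12, e=9}
Op 1: BEGIN: in_txn=True, pending={}
Op 2: UPDATE b=14 (pending; pending now {b=14})
Op 3: UPDATE b=6 (pending; pending now {b=6})
Op 4: ROLLBACK: discarded pending ['b']; in_txn=False
Op 5: UPDATE e=19 (auto-commit; committed e=19)
Op 6: BEGIN: in_txn=True, pending={}
Op 7: UPDATE e=24 (pending; pending now {e=24})
Op 8: ROLLBACK: discarded pending ['e']; in_txn=False
ROLLBACK at op 4 discards: ['b']

Answer: b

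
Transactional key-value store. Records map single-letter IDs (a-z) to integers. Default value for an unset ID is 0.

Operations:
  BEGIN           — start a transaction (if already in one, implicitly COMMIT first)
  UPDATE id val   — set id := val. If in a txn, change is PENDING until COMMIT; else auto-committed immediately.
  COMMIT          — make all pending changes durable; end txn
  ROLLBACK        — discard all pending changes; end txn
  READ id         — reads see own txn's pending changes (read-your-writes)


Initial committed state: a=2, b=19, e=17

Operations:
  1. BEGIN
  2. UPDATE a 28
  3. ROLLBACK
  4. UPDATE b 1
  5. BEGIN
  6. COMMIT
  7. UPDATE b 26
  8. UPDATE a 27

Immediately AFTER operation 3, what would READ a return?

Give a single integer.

Initial committed: {a=2, b=19, e=17}
Op 1: BEGIN: in_txn=True, pending={}
Op 2: UPDATE a=28 (pending; pending now {a=28})
Op 3: ROLLBACK: discarded pending ['a']; in_txn=False
After op 3: visible(a) = 2 (pending={}, committed={a=2, b=19, e=17})

Answer: 2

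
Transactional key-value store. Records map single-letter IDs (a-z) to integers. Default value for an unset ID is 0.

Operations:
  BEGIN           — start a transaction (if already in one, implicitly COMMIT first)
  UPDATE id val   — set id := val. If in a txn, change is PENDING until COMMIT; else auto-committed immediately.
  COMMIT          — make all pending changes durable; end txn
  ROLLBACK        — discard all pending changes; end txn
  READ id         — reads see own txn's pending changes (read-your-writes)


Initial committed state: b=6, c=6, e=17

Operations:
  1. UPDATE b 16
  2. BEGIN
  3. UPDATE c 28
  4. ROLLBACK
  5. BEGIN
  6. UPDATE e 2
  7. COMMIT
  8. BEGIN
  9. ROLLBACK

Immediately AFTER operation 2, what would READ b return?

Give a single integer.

Initial committed: {b=6, c=6, e=17}
Op 1: UPDATE b=16 (auto-commit; committed b=16)
Op 2: BEGIN: in_txn=True, pending={}
After op 2: visible(b) = 16 (pending={}, committed={b=16, c=6, e=17})

Answer: 16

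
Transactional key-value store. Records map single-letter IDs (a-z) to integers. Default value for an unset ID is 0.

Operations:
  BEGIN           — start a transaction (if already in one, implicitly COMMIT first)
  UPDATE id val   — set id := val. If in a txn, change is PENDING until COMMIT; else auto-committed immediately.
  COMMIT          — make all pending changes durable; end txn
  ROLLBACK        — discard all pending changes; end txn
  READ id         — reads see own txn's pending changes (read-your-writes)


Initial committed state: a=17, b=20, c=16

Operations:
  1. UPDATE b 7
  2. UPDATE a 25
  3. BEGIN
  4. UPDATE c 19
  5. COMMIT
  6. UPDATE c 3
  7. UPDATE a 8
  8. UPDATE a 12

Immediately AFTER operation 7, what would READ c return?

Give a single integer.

Initial committed: {a=17, b=20, c=16}
Op 1: UPDATE b=7 (auto-commit; committed b=7)
Op 2: UPDATE a=25 (auto-commit; committed a=25)
Op 3: BEGIN: in_txn=True, pending={}
Op 4: UPDATE c=19 (pending; pending now {c=19})
Op 5: COMMIT: merged ['c'] into committed; committed now {a=25, b=7, c=19}
Op 6: UPDATE c=3 (auto-commit; committed c=3)
Op 7: UPDATE a=8 (auto-commit; committed a=8)
After op 7: visible(c) = 3 (pending={}, committed={a=8, b=7, c=3})

Answer: 3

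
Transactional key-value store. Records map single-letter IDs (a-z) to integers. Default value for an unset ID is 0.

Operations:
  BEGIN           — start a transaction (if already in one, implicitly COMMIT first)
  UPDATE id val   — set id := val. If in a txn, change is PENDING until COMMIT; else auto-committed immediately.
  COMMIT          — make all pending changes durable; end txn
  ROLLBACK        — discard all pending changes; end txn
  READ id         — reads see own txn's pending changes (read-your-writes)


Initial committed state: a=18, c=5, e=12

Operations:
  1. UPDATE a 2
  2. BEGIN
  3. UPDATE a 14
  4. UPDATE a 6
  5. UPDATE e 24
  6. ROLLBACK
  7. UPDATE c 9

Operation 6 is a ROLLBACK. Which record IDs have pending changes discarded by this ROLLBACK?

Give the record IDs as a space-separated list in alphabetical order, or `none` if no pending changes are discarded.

Initial committed: {a=18, c=5, e=12}
Op 1: UPDATE a=2 (auto-commit; committed a=2)
Op 2: BEGIN: in_txn=True, pending={}
Op 3: UPDATE a=14 (pending; pending now {a=14})
Op 4: UPDATE a=6 (pending; pending now {a=6})
Op 5: UPDATE e=24 (pending; pending now {a=6, e=24})
Op 6: ROLLBACK: discarded pending ['a', 'e']; in_txn=False
Op 7: UPDATE c=9 (auto-commit; committed c=9)
ROLLBACK at op 6 discards: ['a', 'e']

Answer: a e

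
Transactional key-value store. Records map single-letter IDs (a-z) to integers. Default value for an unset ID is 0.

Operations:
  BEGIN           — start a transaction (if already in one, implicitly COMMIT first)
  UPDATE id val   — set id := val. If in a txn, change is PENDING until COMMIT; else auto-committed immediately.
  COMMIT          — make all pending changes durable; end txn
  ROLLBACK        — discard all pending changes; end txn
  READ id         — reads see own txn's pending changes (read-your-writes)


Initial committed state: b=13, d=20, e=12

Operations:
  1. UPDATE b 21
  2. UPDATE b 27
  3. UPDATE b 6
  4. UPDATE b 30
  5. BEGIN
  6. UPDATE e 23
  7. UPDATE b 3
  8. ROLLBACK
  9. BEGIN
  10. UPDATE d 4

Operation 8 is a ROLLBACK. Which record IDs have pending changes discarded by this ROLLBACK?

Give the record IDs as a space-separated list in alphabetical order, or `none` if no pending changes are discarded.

Initial committed: {b=13, d=20, e=12}
Op 1: UPDATE b=21 (auto-commit; committed b=21)
Op 2: UPDATE b=27 (auto-commit; committed b=27)
Op 3: UPDATE b=6 (auto-commit; committed b=6)
Op 4: UPDATE b=30 (auto-commit; committed b=30)
Op 5: BEGIN: in_txn=True, pending={}
Op 6: UPDATE e=23 (pending; pending now {e=23})
Op 7: UPDATE b=3 (pending; pending now {b=3, e=23})
Op 8: ROLLBACK: discarded pending ['b', 'e']; in_txn=False
Op 9: BEGIN: in_txn=True, pending={}
Op 10: UPDATE d=4 (pending; pending now {d=4})
ROLLBACK at op 8 discards: ['b', 'e']

Answer: b e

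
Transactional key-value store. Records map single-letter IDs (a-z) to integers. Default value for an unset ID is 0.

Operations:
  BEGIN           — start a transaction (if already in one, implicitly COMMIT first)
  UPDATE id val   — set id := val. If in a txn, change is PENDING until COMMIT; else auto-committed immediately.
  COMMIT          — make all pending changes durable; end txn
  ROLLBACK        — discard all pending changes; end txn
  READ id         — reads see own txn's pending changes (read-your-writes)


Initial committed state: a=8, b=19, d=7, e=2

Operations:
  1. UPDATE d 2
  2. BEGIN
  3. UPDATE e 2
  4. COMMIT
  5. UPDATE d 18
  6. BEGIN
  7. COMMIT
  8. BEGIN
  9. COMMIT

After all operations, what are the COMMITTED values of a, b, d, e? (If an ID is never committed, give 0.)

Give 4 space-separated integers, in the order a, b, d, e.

Initial committed: {a=8, b=19, d=7, e=2}
Op 1: UPDATE d=2 (auto-commit; committed d=2)
Op 2: BEGIN: in_txn=True, pending={}
Op 3: UPDATE e=2 (pending; pending now {e=2})
Op 4: COMMIT: merged ['e'] into committed; committed now {a=8, b=19, d=2, e=2}
Op 5: UPDATE d=18 (auto-commit; committed d=18)
Op 6: BEGIN: in_txn=True, pending={}
Op 7: COMMIT: merged [] into committed; committed now {a=8, b=19, d=18, e=2}
Op 8: BEGIN: in_txn=True, pending={}
Op 9: COMMIT: merged [] into committed; committed now {a=8, b=19, d=18, e=2}
Final committed: {a=8, b=19, d=18, e=2}

Answer: 8 19 18 2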